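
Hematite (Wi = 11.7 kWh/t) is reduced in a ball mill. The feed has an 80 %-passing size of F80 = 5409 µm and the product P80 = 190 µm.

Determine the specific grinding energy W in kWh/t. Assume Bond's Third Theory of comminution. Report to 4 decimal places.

W = 6.8972 kWh/t

W = 10·Wi·[P80^(−½) − F80^(−½)]
1/√190 = 0.072548;  1/√5409 = 0.013597
W = 10·11.7·(0.072548 − 0.013597) = 6.8972 kWh/t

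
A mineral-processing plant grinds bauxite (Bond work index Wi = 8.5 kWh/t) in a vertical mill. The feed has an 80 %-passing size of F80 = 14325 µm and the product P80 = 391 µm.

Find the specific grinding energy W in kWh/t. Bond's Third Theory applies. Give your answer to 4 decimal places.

W = 3.5884 kWh/t

W_Bond = 10·Wi·(1/√P₈₀ − 1/√F₈₀)
1/√391 = 0.050572;  1/√14325 = 0.008355
W = 10·8.5·(0.050572 − 0.008355) = 3.5884 kWh/t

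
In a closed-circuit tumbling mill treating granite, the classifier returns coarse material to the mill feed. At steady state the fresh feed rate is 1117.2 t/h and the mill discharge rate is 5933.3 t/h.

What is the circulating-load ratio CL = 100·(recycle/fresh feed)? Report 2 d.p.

Mill node: discharge = fresh + recycle.
R = M − F = 5933.3 − 1117.2 = 4816.1 t/h
CL = 100·R/F = 100·4816.1/1117.2 = 431.09 %

CL = 431.09 %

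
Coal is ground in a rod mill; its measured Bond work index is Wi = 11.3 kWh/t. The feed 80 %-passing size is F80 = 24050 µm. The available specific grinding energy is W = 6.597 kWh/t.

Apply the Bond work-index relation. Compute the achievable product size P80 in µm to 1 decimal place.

W = 10 Wi (P80^-0.5 − F80^-0.5)
P80^(−½) = W/(10 Wi) + F80^(−½)
  = 6.5970/(10·11.3) + 1/√24050 = 0.058381 + 0.006448 = 0.064829
P80 = (1/0.064829)² = 15.4252² = 237.94 µm

P80 = 237.9 µm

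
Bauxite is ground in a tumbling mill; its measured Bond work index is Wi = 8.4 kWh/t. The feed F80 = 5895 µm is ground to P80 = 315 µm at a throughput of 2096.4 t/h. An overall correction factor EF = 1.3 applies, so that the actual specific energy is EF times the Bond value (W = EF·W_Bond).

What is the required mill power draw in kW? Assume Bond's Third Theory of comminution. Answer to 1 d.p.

P = 9916.9 kW

W = 10 Wi (P80^-0.5 − F80^-0.5)
W = 10·8.4·(1/√315 − 1/√5895) = 10·8.4·(0.043319) = 3.6388 kWh/t
Apply correction: 3.6388 × 1.3 = 4.7305 kWh/t
P_mill = W·ṁ = 4.7305·2096.4 = 9916.9 kW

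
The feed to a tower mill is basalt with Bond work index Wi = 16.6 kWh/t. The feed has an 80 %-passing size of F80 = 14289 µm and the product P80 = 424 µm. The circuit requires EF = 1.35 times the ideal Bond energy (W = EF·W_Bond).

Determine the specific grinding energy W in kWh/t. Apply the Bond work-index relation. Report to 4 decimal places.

W = 9.0085 kWh/t

W = 10 Wi (1/√P80 − 1/√F80)  [Bond]
1/√424 = 0.048564;  1/√14289 = 0.008366
W = 10·16.6·(0.048564 − 0.008366) = 6.6730 kWh/t
W_actual = 1.35 × 6.6730 = 9.0085 kWh/t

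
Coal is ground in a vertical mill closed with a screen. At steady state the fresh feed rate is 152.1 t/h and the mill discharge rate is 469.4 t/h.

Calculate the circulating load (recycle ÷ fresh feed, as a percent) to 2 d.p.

Discharge = new feed + return, hence
R = M − F = 469.4 − 152.1 = 317.3 t/h
CL = 100·R/F = 100·317.3/152.1 = 208.61 %

CL = 208.61 %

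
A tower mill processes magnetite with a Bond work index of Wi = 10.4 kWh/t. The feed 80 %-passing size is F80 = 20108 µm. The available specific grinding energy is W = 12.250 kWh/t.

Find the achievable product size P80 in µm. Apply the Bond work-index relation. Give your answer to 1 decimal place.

W = 10·Wi·(P80^(-½) − F80^(-½))
⇒ 1/√P80 = W/(10·Wi) + 1/√F80
  = 12.2500/(10·10.4) + 1/√20108 = 0.117788 + 0.007052 = 0.124841
P80 = (1/0.124841)² = 8.0102² = 64.16 µm

P80 = 64.2 µm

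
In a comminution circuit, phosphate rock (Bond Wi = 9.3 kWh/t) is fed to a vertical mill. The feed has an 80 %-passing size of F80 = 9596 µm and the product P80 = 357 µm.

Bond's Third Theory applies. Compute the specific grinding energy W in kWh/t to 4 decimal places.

W = 3.9727 kWh/t

W = 10 Wi (P80^-0.5 − F80^-0.5)
1/√357 = 0.052926;  1/√9596 = 0.010208
W = 10·9.3·(0.052926 − 0.010208) = 3.9727 kWh/t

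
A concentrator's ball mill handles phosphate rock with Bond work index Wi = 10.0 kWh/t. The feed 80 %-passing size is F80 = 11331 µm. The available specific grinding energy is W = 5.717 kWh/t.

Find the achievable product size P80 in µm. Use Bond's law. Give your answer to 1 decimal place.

W_Bond = 10·Wi·(1/√P₈₀ − 1/√F₈₀)
P80^-0.5 = F80^-0.5 + W/(10 Wi)
  = 5.7170/(10·10.0) + 1/√11331 = 0.057170 + 0.009394 = 0.066564
P80 = (1/0.066564)² = 15.0231² = 225.69 µm

P80 = 225.7 µm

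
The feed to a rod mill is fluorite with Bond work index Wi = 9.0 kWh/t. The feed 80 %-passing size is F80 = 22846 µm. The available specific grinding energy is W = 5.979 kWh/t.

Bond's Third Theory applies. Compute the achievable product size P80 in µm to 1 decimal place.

P80 = 187.4 µm

Bond:  W = 10 Wi (1/√P − 1/√F)
⇒ 1/√P80 = W/(10 Wi) + 1/√F80
  = 5.9790/(10·9.0) + 1/√22846 = 0.066433 + 0.006616 = 0.073049
P80 = (1/0.073049)² = 13.6894² = 187.40 µm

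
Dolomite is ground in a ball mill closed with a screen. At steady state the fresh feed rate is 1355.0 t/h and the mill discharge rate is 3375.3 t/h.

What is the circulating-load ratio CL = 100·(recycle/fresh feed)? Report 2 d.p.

Mill node: discharge = fresh + recycle.
R = M − F = 3375.3 − 1355.0 = 2020.3 t/h
CL = 100·R/F = 100·2020.3/1355.0 = 149.10 %

CL = 149.10 %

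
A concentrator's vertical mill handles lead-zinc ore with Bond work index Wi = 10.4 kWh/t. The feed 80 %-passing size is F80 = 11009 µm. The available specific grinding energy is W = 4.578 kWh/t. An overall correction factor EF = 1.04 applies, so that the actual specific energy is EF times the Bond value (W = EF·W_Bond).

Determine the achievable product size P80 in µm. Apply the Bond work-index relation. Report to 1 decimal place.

P80 = 371.9 µm

W = 10 Wi / √P80 − 10 Wi / √F80
W_Bond = W / EF = 4.578 / 1.04 = 4.4019 kWh/t
P80^-0.5 = F80^-0.5 + W_Bond/(10 Wi)
  = 4.4019/(10·10.4) + 1/√11009 = 0.042326 + 0.009531 = 0.051857
P80 = (1/0.051857)² = 19.2838² = 371.87 µm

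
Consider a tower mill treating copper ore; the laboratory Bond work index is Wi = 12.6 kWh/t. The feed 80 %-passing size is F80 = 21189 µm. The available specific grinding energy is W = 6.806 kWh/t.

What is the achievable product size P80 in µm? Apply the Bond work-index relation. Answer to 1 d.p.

P80 = 269.8 µm

W_Bond = 10·Wi·(1/√P₈₀ − 1/√F₈₀)
P80^-0.5 = F80^-0.5 + W/(10 Wi)
  = 6.8060/(10·12.6) + 1/√21189 = 0.054016 + 0.006870 = 0.060886
P80 = (1/0.060886)² = 16.4242² = 269.76 µm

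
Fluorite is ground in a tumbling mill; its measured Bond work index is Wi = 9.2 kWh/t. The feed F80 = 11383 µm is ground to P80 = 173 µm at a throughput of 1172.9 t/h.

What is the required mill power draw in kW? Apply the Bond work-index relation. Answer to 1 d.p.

W = 10·Wi·(P80^(-½) − F80^(-½))
W = 10·9.2·(1/√173 − 1/√11383) = 10·9.2·(0.066656) = 6.1323 kWh/t
P_mill = W·ṁ = 6.1323·1172.9 = 7192.6 kW

P = 7192.6 kW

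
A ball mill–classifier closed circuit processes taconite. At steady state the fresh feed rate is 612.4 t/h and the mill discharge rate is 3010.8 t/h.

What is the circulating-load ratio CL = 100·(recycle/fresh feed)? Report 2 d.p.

Steady state: M = F + R.
R = M − F = 3010.8 − 612.4 = 2398.4 t/h
CL = 100·R/F = 100·2398.4/612.4 = 391.64 %

CL = 391.64 %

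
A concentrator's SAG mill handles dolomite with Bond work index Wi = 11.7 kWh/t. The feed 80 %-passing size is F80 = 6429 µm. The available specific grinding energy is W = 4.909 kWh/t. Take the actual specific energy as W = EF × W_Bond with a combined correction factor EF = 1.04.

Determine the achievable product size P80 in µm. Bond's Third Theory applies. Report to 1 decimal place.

P80 = 358.5 µm

W = 10 Wi / √P80 − 10 Wi / √F80
W_Bond = W / EF = 4.909 / 1.04 = 4.7202 kWh/t
⇒ 1/√P80 = W_Bond/(10 Wi) + 1/√F80
  = 4.7202/(10·11.7) + 1/√6429 = 0.040344 + 0.012472 = 0.052815
P80 = (1/0.052815)² = 18.9339² = 358.49 µm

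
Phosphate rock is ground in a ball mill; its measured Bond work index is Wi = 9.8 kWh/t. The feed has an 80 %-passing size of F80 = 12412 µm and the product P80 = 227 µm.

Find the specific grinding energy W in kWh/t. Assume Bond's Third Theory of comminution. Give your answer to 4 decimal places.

W = 5.6248 kWh/t

W = 10·Wi·[P80^(−½) − F80^(−½)]
1/√227 = 0.066372;  1/√12412 = 0.008976
W = 10·9.8·(0.066372 − 0.008976) = 5.6248 kWh/t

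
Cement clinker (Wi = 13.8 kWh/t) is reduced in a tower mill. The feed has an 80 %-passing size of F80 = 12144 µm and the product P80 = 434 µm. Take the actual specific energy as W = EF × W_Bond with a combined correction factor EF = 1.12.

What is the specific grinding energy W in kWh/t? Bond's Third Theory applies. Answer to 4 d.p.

W = 6.0166 kWh/t

W = 10·Wi·[P80^(−½) − F80^(−½)]
1/√434 = 0.048002;  1/√12144 = 0.009074
W = 10·13.8·(0.048002 − 0.009074) = 5.3719 kWh/t
Apply correction: 5.3719 × 1.12 = 6.0166 kWh/t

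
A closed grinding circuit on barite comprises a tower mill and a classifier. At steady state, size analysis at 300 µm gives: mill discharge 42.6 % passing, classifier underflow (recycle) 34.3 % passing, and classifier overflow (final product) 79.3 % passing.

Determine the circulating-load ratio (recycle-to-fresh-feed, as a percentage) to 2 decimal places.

Two-product formula at 300 µm:
(1+r)·d = r·u + o ⇒ r = (o−d)/(d−u)
r = (79.3 − 42.6)/(42.6 − 34.3) = 36.7/8.3 = 4.4217
CL = 100·r = 442.17 %

CL = 442.17 %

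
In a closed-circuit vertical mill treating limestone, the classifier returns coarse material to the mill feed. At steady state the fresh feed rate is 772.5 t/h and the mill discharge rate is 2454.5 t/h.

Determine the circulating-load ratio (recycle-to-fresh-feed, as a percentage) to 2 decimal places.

CL = 217.73 %

Discharge = new feed + return, hence
R = M − F = 2454.5 − 772.5 = 1682.0 t/h
CL = 100·R/F = 100·1682.0/772.5 = 217.73 %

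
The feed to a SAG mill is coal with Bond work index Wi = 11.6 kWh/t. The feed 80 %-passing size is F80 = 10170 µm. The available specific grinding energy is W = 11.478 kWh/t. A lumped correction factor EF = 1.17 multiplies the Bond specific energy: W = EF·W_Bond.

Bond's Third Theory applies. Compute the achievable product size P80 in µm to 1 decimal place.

W = 10 Wi (P80^-0.5 − F80^-0.5)
W_Bond = W / EF = 11.478 / 1.17 = 9.8103 kWh/t
P80^-0.5 = F80^-0.5 + W_Bond/(10 Wi)
  = 9.8103/(10·11.6) + 1/√10170 = 0.084571 + 0.009916 = 0.094487
P80 = (1/0.094487)² = 10.5834² = 112.01 µm

P80 = 112.0 µm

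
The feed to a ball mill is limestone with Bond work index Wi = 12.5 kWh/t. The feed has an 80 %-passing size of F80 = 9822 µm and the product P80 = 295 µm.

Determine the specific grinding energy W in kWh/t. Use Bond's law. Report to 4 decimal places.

W = 10·Wi·[P80^(−½) − F80^(−½)]
1/√295 = 0.058222;  1/√9822 = 0.010090
W = 10·12.5·(0.058222 − 0.010090) = 6.0165 kWh/t

W = 6.0165 kWh/t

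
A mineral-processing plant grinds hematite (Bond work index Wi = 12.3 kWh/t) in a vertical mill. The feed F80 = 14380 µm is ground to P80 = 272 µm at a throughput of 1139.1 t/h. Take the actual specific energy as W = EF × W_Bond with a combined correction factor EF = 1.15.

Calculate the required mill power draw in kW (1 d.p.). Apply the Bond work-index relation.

P = 8426.0 kW

Bond:  W = 10 Wi (1/√P − 1/√F)
W = 10·12.3·(1/√272 − 1/√14380) = 10·12.3·(0.052295) = 6.4323 kWh/t
W_actual = 1.15 × 6.4323 = 7.3971 kWh/t
P_mill = W·ṁ = 7.3971·1139.1 = 8426.0 kW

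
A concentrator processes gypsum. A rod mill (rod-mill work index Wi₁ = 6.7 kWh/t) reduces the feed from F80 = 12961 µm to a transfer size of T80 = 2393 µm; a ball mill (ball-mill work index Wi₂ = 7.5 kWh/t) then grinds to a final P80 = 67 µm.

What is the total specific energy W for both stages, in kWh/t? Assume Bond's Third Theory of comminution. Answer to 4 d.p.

W = 8.4107 kWh/t

W = 10 Wi (P80^-0.5 − F80^-0.5)
Stage 1 (12961→2393 µm, Wi₁=6.7): W₁ = 10·6.7·(0.020442 − 0.008784) = 0.7811 kWh/t
Stage 2 (2393→67 µm, Wi₂=7.5): W₂ = 10·7.5·(0.122169 − 0.020442) = 7.6295 kWh/t
W = W₁ + W₂ = 0.7811 + 7.6295 = 8.4107 kWh/t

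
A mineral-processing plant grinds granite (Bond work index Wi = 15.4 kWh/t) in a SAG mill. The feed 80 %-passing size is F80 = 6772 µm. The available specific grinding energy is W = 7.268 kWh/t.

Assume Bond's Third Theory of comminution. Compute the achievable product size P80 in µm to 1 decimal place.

W = 10 Wi (P80^-0.5 − F80^-0.5)
P80^-0.5 = F80^-0.5 + W/(10 Wi)
  = 7.2680/(10·15.4) + 1/√6772 = 0.047195 + 0.012152 = 0.059347
P80 = (1/0.059347)² = 16.8502² = 283.93 µm

P80 = 283.9 µm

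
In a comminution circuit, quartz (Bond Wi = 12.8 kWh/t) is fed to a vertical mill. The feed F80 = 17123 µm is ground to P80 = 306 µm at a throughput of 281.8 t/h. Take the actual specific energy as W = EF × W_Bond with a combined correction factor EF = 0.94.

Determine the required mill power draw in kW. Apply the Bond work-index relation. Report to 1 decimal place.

P = 1679.2 kW

W = 10 Wi (P80^-0.5 − F80^-0.5)
W = 10·12.8·(1/√306 − 1/√17123) = 10·12.8·(0.049524) = 6.3391 kWh/t
Corrected W = EF·W_Bond = 0.94·6.3391 = 5.9587 kWh/t
Power = W × throughput = 5.9587 kWh/t × 281.8 t/h = 1679.2 kW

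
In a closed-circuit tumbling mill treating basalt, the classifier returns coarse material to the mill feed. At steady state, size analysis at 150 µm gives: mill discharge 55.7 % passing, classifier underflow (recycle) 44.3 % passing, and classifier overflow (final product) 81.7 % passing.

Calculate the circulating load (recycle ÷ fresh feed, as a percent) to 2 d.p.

CL = 228.07 %

Two-product formula at 150 µm:
d + r·d = r·u + o → r(d−u) = o−d
r = (81.7 − 55.7)/(55.7 − 44.3) = 26.0/11.4 = 2.2807
CL = 100·r = 228.07 %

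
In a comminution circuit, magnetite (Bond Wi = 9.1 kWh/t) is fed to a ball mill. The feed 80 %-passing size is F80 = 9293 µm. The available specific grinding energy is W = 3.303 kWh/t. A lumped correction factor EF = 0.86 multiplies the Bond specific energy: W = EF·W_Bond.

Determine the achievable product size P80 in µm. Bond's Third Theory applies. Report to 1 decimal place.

P80 = 361.7 µm

W = 10 Wi / √P80 − 10 Wi / √F80
W_Bond = W / EF = 3.303 / 0.86 = 3.8407 kWh/t
P80^(−½) = W_Bond/(10 Wi) + F80^(−½)
  = 3.8407/(10·9.1) + 1/√9293 = 0.042205 + 0.010373 = 0.052579
P80 = (1/0.052579)² = 19.0190² = 361.72 µm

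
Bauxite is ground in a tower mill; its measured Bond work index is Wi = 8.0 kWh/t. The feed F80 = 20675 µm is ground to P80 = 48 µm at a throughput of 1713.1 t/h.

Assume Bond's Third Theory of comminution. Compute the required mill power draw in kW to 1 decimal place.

P = 18828.0 kW

Bond: W = 10·Wi·(1/√P80 − 1/√F80)
W = 10·8.0·(1/√48 − 1/√20675) = 10·8.0·(0.137383) = 10.9906 kWh/t
P = W·T = 10.9906·1713.1 = 18828.0 kW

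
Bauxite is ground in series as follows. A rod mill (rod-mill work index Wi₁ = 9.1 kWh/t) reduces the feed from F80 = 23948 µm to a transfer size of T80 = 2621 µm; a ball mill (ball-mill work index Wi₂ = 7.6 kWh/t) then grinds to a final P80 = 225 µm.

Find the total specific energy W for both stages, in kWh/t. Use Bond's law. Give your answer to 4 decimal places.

W = 4.7716 kWh/t

W = 10·Wi·(P80^(-½) − F80^(-½))
Stage 1 (23948→2621 µm, Wi₁=9.1): W₁ = 10·9.1·(0.019533 − 0.006462) = 1.1895 kWh/t
Stage 2 (2621→225 µm, Wi₂=7.6): W₂ = 10·7.6·(0.066667 − 0.019533) = 3.5822 kWh/t
W = W₁ + W₂ = 1.1895 + 3.5822 = 4.7716 kWh/t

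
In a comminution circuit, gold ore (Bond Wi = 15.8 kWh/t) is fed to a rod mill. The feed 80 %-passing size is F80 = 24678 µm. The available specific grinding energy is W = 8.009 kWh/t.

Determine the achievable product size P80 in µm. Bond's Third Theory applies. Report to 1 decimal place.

Bond:  W = 10 Wi (1/√P − 1/√F)
P80^(−½) = W/(10 Wi) + F80^(−½)
  = 8.0090/(10·15.8) + 1/√24678 = 0.050690 + 0.006366 = 0.057056
P80 = (1/0.057056)² = 17.5268² = 307.19 µm

P80 = 307.2 µm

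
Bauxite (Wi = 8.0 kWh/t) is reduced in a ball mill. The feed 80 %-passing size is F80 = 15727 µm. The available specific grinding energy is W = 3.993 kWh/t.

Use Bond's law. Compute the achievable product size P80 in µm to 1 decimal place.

W = 10·Wi·[P80^(−½) − F80^(−½)]
⇒ 1/√P80 = W/(10 Wi) + 1/√F80
  = 3.9930/(10·8.0) + 1/√15727 = 0.049912 + 0.007974 = 0.057887
P80 = (1/0.057887)² = 17.2752² = 298.43 µm

P80 = 298.4 µm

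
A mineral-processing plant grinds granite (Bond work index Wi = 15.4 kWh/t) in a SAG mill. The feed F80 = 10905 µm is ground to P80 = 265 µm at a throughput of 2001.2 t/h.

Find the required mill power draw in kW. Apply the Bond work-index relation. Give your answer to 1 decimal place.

W_Bond = 10·Wi·(1/√P₈₀ − 1/√F₈₀)
W = 10·15.4·(1/√265 − 1/√10905) = 10·15.4·(0.051853) = 7.9854 kWh/t
Power = W × throughput = 7.9854 kWh/t × 2001.2 t/h = 15980.4 kW

P = 15980.4 kW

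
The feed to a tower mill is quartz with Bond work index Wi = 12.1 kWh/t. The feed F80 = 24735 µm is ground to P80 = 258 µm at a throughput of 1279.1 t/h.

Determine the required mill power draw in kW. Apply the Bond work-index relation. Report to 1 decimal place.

W_Bond = 10·Wi·(1/√P₈₀ − 1/√F₈₀)
W = 10·12.1·(1/√258 − 1/√24735) = 10·12.1·(0.055899) = 6.7638 kWh/t
Mill draw = 6.7638 × 1279.1 = 8651.5 kW

P = 8651.5 kW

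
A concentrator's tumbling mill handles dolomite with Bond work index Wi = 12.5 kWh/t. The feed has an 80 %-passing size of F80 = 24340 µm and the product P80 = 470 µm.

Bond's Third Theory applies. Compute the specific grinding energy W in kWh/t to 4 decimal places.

W_Bond = 10·Wi·(1/√P₈₀ − 1/√F₈₀)
1/√470 = 0.046127;  1/√24340 = 0.006410
W = 10·12.5·(0.046127 − 0.006410) = 4.9646 kWh/t

W = 4.9646 kWh/t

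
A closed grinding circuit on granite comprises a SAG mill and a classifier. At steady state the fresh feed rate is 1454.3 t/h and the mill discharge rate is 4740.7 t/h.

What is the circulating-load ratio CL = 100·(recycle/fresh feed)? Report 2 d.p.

Mill node: discharge = fresh + recycle.
R = M − F = 4740.7 − 1454.3 = 3286.4 t/h
CL = 100·R/F = 100·3286.4/1454.3 = 225.98 %

CL = 225.98 %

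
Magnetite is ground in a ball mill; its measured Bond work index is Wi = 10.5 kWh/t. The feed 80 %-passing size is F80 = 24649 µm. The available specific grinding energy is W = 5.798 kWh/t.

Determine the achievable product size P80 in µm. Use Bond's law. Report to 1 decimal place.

P80 = 263.6 µm

W_Bond = 10·Wi·(1/√P₈₀ − 1/√F₈₀)
P80^-0.5 = F80^-0.5 + W/(10 Wi)
  = 5.7980/(10·10.5) + 1/√24649 = 0.055219 + 0.006369 = 0.061588
P80 = (1/0.061588)² = 16.2368² = 263.63 µm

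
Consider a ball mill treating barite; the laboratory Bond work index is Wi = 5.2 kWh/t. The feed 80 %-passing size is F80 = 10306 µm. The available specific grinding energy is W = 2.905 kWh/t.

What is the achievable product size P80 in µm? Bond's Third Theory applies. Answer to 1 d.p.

P80 = 231.6 µm

Bond: W = 10·Wi·(1/√P80 − 1/√F80)
P80^-0.5 = F80^-0.5 + W/(10 Wi)
  = 2.9050/(10·5.2) + 1/√10306 = 0.055865 + 0.009850 = 0.065716
P80 = (1/0.065716)² = 15.2170² = 231.56 µm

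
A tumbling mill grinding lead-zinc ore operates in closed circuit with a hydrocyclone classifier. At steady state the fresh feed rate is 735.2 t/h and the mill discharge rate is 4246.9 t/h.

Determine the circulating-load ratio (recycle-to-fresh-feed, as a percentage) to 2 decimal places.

CL = 477.65 %

M = F + R at steady state, so:
R = M − F = 4246.9 − 735.2 = 3511.7 t/h
CL = 100·R/F = 100·3511.7/735.2 = 477.65 %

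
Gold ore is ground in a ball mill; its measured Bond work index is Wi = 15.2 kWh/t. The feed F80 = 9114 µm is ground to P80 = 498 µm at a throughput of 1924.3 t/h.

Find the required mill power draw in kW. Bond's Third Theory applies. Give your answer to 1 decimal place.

Bond: W = 10·Wi·(1/√P80 − 1/√F80)
W = 10·15.2·(1/√498 − 1/√9114) = 10·15.2·(0.034336) = 5.2191 kWh/t
Mill draw = 5.2191 × 1924.3 = 10043.1 kW

P = 10043.1 kW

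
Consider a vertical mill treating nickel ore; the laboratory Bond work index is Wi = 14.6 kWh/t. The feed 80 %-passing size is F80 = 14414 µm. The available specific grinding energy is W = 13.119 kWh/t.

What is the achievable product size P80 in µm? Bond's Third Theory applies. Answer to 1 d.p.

P80 = 103.7 µm

Bond: W = 10·Wi·(1/√P80 − 1/√F80)
⇒ 1/√P80 = W/(10 Wi) + 1/√F80
  = 13.1190/(10·14.6) + 1/√14414 = 0.089856 + 0.008329 = 0.098185
P80 = (1/0.098185)² = 10.1848² = 103.73 µm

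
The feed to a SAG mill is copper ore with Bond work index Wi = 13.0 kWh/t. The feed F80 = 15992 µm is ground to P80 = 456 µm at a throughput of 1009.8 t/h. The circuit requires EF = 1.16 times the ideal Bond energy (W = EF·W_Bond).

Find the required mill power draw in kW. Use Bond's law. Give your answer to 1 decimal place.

P = 5926.9 kW

W = 10 Wi (P80^-0.5 − F80^-0.5)
W = 10·13.0·(1/√456 − 1/√15992) = 10·13.0·(0.038922) = 5.0598 kWh/t
Corrected W = EF·W_Bond = 1.16·5.0598 = 5.8694 kWh/t
P_mill = W·ṁ = 5.8694·1009.8 = 5926.9 kW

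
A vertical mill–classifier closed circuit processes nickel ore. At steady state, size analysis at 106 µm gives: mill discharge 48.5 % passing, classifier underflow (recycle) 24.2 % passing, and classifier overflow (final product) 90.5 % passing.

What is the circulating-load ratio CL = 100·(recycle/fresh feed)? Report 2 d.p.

CL = 172.84 %

Classifier node, passing 106 µm:
r = (o − d)/(d − u)
r = (90.5 − 48.5)/(48.5 − 24.2) = 42.0/24.3 = 1.7284
CL = 100·r = 172.84 %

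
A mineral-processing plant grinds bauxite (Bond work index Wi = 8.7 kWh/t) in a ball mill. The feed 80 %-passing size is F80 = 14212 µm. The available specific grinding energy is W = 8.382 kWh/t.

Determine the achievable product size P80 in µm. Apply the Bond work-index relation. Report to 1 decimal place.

W = 10 Wi (P80^-0.5 − F80^-0.5)
1/√P80 = 1/√F80 + W/(10·Wi)
  = 8.3820/(10·8.7) + 1/√14212 = 0.096345 + 0.008388 = 0.104733
P80 = (1/0.104733)² = 9.5481² = 91.17 µm

P80 = 91.2 µm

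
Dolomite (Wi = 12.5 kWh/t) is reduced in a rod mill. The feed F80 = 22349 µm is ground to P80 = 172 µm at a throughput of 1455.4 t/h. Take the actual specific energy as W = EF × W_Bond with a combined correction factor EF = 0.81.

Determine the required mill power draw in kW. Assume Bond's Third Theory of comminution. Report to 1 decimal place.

P = 10250.3 kW

W = 10 Wi / √P80 − 10 Wi / √F80
W = 10·12.5·(1/√172 − 1/√22349) = 10·12.5·(0.069560) = 8.6950 kWh/t
W_actual = 0.81 × 8.6950 = 7.0430 kWh/t
P = W·T = 7.0430·1455.4 = 10250.3 kW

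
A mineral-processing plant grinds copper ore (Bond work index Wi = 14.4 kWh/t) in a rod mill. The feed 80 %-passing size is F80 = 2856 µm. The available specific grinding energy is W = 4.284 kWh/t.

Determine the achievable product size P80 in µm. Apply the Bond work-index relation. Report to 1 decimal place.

P80 = 425.8 µm

W = 10·Wi·[P80^(−½) − F80^(−½)]
⇒ 1/√P80 = W/(10 Wi) + 1/√F80
  = 4.2840/(10·14.4) + 1/√2856 = 0.029750 + 0.018712 = 0.048462
P80 = (1/0.048462)² = 20.6347² = 425.79 µm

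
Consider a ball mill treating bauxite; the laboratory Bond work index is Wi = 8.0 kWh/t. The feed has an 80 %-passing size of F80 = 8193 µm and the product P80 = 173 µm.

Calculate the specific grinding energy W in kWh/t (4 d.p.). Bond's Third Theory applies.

W = 5.1985 kWh/t

Bond: W = 10·Wi·(1/√P80 − 1/√F80)
1/√173 = 0.076029;  1/√8193 = 0.011048
W = 10·8.0·(0.076029 − 0.011048) = 5.1985 kWh/t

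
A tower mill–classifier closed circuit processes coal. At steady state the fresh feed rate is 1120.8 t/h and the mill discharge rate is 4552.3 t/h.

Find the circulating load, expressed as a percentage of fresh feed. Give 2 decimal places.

CL = 306.17 %

Steady state: M = F + R.
R = M − F = 4552.3 − 1120.8 = 3431.5 t/h
CL = 100·R/F = 100·3431.5/1120.8 = 306.17 %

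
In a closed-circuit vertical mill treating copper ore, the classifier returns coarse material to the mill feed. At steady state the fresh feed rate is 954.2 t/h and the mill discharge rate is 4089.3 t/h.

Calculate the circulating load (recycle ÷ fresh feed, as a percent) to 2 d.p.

CL = 328.56 %

Discharge = new feed + return, hence
R = M − F = 4089.3 − 954.2 = 3135.1 t/h
CL = 100·R/F = 100·3135.1/954.2 = 328.56 %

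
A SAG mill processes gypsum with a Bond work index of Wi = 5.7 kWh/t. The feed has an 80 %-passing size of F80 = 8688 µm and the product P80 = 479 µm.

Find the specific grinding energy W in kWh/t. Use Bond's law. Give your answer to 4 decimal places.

W_Bond = 10·Wi·(1/√P₈₀ − 1/√F₈₀)
1/√479 = 0.045691;  1/√8688 = 0.010729
W = 10·5.7·(0.045691 − 0.010729) = 1.9929 kWh/t

W = 1.9929 kWh/t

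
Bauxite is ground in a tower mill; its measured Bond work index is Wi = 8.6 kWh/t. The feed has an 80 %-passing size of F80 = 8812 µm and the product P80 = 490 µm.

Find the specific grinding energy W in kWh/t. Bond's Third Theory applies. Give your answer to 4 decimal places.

W = 10 Wi / √P80 − 10 Wi / √F80
1/√490 = 0.045175;  1/√8812 = 0.010653
W = 10·8.6·(0.045175 − 0.010653) = 2.9689 kWh/t

W = 2.9689 kWh/t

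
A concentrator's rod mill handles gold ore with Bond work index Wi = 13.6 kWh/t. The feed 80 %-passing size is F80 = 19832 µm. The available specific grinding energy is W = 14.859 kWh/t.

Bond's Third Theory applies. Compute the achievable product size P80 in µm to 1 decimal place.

W = 10·Wi·[P80^(−½) − F80^(−½)]
1/√P80 = 1/√F80 + W/(10·Wi)
  = 14.8590/(10·13.6) + 1/√19832 = 0.109257 + 0.007101 = 0.116358
P80 = (1/0.116358)² = 8.5941² = 73.86 µm

P80 = 73.9 µm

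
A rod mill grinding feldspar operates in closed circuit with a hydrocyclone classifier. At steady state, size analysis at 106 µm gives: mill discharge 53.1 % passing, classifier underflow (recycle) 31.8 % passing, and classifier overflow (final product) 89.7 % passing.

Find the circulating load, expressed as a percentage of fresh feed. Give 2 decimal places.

CL = 171.83 %

Mass balance on the −106 µm fraction:
r = (o − d)/(d − u)
r = (89.7 − 53.1)/(53.1 − 31.8) = 36.6/21.3 = 1.7183
CL = 100·r = 171.83 %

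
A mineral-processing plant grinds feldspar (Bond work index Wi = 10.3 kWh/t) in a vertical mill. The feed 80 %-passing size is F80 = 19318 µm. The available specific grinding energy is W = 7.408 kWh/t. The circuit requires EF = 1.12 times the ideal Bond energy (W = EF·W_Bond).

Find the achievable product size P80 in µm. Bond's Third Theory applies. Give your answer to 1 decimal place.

P80 = 196.1 µm

W = 10 Wi (1/√P80 − 1/√F80)  [Bond]
W_Bond = W / EF = 7.408 / 1.12 = 6.6143 kWh/t
P80^(−½) = W_Bond/(10 Wi) + F80^(−½)
  = 6.6143/(10·10.3) + 1/√19318 = 0.064216 + 0.007195 = 0.071411
P80 = (1/0.071411)² = 14.0034² = 196.10 µm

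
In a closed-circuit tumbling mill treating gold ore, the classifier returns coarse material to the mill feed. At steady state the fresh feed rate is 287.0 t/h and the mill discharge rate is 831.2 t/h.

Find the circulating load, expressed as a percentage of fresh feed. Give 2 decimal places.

CL = 189.62 %

Mill node: discharge = fresh + recycle.
R = M − F = 831.2 − 287.0 = 544.2 t/h
CL = 100·R/F = 100·544.2/287.0 = 189.62 %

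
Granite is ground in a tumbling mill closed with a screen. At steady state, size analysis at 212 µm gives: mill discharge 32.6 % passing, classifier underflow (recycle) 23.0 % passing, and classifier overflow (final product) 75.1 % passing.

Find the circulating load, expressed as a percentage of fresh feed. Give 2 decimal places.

Mass balance on the −212 µm fraction:
r = (o − d)/(d − u)
r = (75.1 − 32.6)/(32.6 − 23.0) = 42.5/9.6 = 4.4271
CL = 100·r = 442.71 %

CL = 442.71 %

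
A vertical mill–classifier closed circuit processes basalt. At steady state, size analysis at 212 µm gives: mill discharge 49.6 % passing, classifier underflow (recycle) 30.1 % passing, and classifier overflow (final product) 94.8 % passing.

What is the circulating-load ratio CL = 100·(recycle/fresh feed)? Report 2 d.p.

CL = 231.79 %

Mass balance on the −212 µm fraction:
Fd + Rd = Ru + Fo ⇒ R/F = (o−d)/(d−u)
r = (94.8 − 49.6)/(49.6 − 30.1) = 45.2/19.5 = 2.3179
CL = 100·r = 231.79 %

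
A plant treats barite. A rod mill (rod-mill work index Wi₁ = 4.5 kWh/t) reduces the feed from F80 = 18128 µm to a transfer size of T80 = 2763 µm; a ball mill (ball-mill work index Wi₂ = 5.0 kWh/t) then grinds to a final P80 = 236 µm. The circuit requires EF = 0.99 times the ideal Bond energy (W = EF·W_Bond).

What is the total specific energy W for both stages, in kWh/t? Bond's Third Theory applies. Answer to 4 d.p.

W = 2.7971 kWh/t

W = 10 Wi / √P80 − 10 Wi / √F80
Stage 1 (18128→2763 µm, Wi₁=4.5): W₁ = 10·4.5·(0.019024 − 0.007427) = 0.5219 kWh/t
Stage 2 (2763→236 µm, Wi₂=5.0): W₂ = 10·5.0·(0.065094 − 0.019024) = 2.3035 kWh/t
W = W₁ + W₂ = 0.5219 + 2.3035 = 2.8254 kWh/t
Apply correction: 2.8254 × 0.99 = 2.7971 kWh/t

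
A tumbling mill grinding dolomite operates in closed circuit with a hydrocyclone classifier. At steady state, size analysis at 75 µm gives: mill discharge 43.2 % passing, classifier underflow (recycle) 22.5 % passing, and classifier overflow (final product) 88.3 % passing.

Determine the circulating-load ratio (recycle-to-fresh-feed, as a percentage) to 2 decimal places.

Mass balance on the −75 µm fraction:
Fd + Rd = Ru + Fo ⇒ R/F = (o−d)/(d−u)
r = (88.3 − 43.2)/(43.2 − 22.5) = 45.1/20.7 = 2.1787
CL = 100·r = 217.87 %

CL = 217.87 %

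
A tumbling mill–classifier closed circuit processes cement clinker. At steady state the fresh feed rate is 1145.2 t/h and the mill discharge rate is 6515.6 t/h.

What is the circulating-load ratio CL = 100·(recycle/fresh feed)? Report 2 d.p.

CL = 468.95 %

Mill node: discharge = fresh + recycle.
R = M − F = 6515.6 − 1145.2 = 5370.4 t/h
CL = 100·R/F = 100·5370.4/1145.2 = 468.95 %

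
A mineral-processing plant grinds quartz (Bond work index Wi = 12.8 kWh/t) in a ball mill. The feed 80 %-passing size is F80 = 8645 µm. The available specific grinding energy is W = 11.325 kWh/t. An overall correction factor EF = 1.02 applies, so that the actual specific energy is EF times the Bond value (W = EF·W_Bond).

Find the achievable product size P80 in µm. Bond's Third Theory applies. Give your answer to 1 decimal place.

W_Bond = 10·Wi·(1/√P₈₀ − 1/√F₈₀)
W_Bond = W / EF = 11.325 / 1.02 = 11.1029 kWh/t
1/√P80 = 1/√F80 + W_Bond/(10·Wi)
  = 11.1029/(10·12.8) + 1/√8645 = 0.086742 + 0.010755 = 0.097497
P80 = (1/0.097497)² = 10.2567² = 105.20 µm

P80 = 105.2 µm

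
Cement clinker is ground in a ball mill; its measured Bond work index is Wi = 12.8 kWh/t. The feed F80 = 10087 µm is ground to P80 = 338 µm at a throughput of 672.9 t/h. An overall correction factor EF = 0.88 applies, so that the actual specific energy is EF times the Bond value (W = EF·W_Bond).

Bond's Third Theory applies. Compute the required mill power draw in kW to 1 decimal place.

P = 3368.1 kW

W = 10·Wi·[P80^(−½) − F80^(−½)]
W = 10·12.8·(1/√338 − 1/√10087) = 10·12.8·(0.044436) = 5.6878 kWh/t
W_actual = 0.88 × 5.6878 = 5.0053 kWh/t
Mill draw = 5.0053 × 672.9 = 3368.1 kW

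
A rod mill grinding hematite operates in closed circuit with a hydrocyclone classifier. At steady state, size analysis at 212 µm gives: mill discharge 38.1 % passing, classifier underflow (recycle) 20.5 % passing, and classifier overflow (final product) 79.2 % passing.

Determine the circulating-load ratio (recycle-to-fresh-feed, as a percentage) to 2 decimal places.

Classifier node, passing 212 µm:
r = (o − d)/(d − u)
r = (79.2 − 38.1)/(38.1 − 20.5) = 41.1/17.6 = 2.3352
CL = 100·r = 233.52 %

CL = 233.52 %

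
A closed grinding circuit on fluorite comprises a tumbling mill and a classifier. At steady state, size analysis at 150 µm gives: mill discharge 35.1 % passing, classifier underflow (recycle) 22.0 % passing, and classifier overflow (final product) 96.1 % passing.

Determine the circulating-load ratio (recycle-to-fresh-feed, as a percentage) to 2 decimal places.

Let r = R/F. Size balance at 150 µm:
r = (o − d)/(d − u)
r = (96.1 − 35.1)/(35.1 − 22.0) = 61.0/13.1 = 4.6565
CL = 100·r = 465.65 %

CL = 465.65 %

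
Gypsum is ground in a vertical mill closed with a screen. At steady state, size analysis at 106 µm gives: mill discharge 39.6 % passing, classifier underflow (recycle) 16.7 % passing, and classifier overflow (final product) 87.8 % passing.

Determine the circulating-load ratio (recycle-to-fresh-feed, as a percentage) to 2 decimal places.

Balance %-passing 106 µm (r = R/F):
Fd + Rd = Ru + Fo ⇒ R/F = (o−d)/(d−u)
r = (87.8 − 39.6)/(39.6 − 16.7) = 48.2/22.9 = 2.1048
CL = 100·r = 210.48 %

CL = 210.48 %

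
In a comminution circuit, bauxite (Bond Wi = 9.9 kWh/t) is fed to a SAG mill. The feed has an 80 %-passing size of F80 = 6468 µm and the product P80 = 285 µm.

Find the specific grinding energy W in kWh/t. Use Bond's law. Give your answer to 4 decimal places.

W = 4.6333 kWh/t

Bond: W = 10·Wi·(1/√P80 − 1/√F80)
1/√285 = 0.059235;  1/√6468 = 0.012434
W = 10·9.9·(0.059235 − 0.012434) = 4.6333 kWh/t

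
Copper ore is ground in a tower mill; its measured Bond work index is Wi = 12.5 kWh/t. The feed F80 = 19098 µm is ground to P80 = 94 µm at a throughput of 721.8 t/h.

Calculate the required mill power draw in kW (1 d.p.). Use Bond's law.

P = 8653.1 kW

W = 10 Wi (1/√P80 − 1/√F80)  [Bond]
W = 10·12.5·(1/√94 − 1/√19098) = 10·12.5·(0.095906) = 11.9882 kWh/t
Mill draw = 11.9882 × 721.8 = 8653.1 kW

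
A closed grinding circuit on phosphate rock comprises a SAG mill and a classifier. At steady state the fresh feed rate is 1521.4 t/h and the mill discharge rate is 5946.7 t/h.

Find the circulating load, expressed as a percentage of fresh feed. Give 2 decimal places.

CL = 290.87 %

Mill node: discharge = fresh + recycle.
R = M − F = 5946.7 − 1521.4 = 4425.3 t/h
CL = 100·R/F = 100·4425.3/1521.4 = 290.87 %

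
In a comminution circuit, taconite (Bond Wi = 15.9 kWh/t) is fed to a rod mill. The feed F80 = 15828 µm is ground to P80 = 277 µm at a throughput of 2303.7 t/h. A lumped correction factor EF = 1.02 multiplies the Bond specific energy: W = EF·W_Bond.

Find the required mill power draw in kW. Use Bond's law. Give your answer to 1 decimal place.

W = 10 Wi (1/√P80 − 1/√F80)  [Bond]
W = 10·15.9·(1/√277 − 1/√15828) = 10·15.9·(0.052136) = 8.2896 kWh/t
With EF = 1.02: W = 8.2896·1.02 = 8.4554 kWh/t
P_mill = W·ṁ = 8.4554·2303.7 = 19478.6 kW

P = 19478.6 kW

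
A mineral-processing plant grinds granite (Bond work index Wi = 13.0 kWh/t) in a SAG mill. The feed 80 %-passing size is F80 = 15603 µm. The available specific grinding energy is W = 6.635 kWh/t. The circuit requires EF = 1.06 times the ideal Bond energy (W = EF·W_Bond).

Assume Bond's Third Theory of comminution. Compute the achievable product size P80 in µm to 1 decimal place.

P80 = 317.1 µm

W = 10·Wi·[P80^(−½) − F80^(−½)]
W_Bond = W / EF = 6.635 / 1.06 = 6.2594 kWh/t
⇒ 1/√P80 = W_Bond/(10 Wi) + 1/√F80
  = 6.2594/(10·13.0) + 1/√15603 = 0.048149 + 0.008006 = 0.056155
P80 = (1/0.056155)² = 17.8078² = 317.12 µm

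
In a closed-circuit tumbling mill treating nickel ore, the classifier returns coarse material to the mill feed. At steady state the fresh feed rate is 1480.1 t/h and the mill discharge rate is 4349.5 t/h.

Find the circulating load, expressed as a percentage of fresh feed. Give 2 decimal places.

Discharge = new feed + return, hence
R = M − F = 4349.5 − 1480.1 = 2869.4 t/h
CL = 100·R/F = 100·2869.4/1480.1 = 193.87 %

CL = 193.87 %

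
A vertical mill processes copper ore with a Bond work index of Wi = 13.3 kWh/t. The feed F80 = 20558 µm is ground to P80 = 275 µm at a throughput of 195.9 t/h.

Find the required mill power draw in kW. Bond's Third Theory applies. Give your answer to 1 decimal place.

P = 1389.4 kW

W = 10 Wi (P80^-0.5 − F80^-0.5)
W = 10·13.3·(1/√275 − 1/√20558) = 10·13.3·(0.053328) = 7.0926 kWh/t
P_mill = W·ṁ = 7.0926·195.9 = 1389.4 kW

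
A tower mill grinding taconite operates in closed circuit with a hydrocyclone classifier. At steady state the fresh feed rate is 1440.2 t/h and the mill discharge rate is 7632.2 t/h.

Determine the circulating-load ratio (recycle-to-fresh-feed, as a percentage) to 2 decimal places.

Discharge = new feed + return, hence
R = M − F = 7632.2 − 1440.2 = 6192.0 t/h
CL = 100·R/F = 100·6192.0/1440.2 = 429.94 %

CL = 429.94 %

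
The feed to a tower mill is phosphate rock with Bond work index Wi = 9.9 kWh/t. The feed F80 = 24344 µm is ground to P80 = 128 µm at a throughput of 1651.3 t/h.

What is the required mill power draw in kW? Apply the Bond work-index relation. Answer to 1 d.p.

P = 13401.8 kW

W = 10·Wi·(P80^(-½) − F80^(-½))
W = 10·9.9·(1/√128 − 1/√24344) = 10·9.9·(0.081979) = 8.1159 kWh/t
Mill draw = 8.1159 × 1651.3 = 13401.8 kW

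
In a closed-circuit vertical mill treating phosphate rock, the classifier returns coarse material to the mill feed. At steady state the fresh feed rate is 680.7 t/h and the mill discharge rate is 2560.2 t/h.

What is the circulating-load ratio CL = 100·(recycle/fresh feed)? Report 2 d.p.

CL = 276.11 %

M = F + R at steady state, so:
R = M − F = 2560.2 − 680.7 = 1879.5 t/h
CL = 100·R/F = 100·1879.5/680.7 = 276.11 %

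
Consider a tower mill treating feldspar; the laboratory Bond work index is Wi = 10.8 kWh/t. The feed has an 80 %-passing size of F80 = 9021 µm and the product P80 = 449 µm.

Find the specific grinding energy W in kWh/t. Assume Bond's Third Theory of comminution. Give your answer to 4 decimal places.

W = 10·Wi·[P80^(−½) − F80^(−½)]
1/√449 = 0.047193;  1/√9021 = 0.010529
W = 10·10.8·(0.047193 − 0.010529) = 3.9597 kWh/t

W = 3.9597 kWh/t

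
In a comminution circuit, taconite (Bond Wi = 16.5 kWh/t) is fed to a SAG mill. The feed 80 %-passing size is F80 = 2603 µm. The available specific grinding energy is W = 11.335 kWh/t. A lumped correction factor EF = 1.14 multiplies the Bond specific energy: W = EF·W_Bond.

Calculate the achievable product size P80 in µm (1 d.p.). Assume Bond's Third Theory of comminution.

W_Bond = 10·Wi·(1/√P₈₀ − 1/√F₈₀)
W_Bond = W / EF = 11.335 / 1.14 = 9.9430 kWh/t
⇒ 1/√P80 = W_Bond/(10 Wi) + 1/√F80
  = 9.9430/(10·16.5) + 1/√2603 = 0.060260 + 0.019600 = 0.079861
P80 = (1/0.079861)² = 12.5218² = 156.80 µm

P80 = 156.8 µm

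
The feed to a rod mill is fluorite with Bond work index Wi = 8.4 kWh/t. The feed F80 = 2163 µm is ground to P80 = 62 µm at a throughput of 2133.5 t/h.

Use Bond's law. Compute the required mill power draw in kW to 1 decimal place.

P = 18906.8 kW

W_Bond = 10·Wi·(1/√P₈₀ − 1/√F₈₀)
W = 10·8.4·(1/√62 − 1/√2163) = 10·8.4·(0.105498) = 8.8619 kWh/t
P = W·T = 8.8619·2133.5 = 18906.8 kW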